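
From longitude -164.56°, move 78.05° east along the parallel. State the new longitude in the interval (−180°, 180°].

Start at -164.56°; shift +78.05° → -86.51°.
-86.51° already lies in (−180°, 180°].

-86.51°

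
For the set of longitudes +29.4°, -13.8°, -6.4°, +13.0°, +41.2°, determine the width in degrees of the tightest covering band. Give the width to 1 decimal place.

Sort the longitudes: -13.8°, -6.4°, +13.0°, +29.4°, +41.2°.
Eastward gaps between consecutive values (wrapping around): 7.4°, 19.4°, 16.4°, 11.8°, 305.0°.
Largest gap = 305.0° ⇒ minimal covering band is its complement: 360° − 305.0° = 55.0°.
Band runs from -13.8° eastward to +41.2°.

55.0°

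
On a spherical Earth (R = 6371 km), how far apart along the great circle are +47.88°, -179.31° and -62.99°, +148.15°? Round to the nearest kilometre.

Δλ = 148.15 − -179.31 = 327.46°; wrapped into (−180°, 180°]: -32.54°.
Δφ = -62.99 − 47.88 = -110.87°.
a = sin²(Δφ/2) + cos φ₁ · cos φ₂ · sin²(Δλ/2) = 0.702032.
c = 2·atan2(√a, √(1−a)) = 1.98675 rad → d = 6371·c ≈ 12657.60 km.

12658 km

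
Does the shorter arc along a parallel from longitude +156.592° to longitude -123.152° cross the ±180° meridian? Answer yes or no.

Naïve |-123.152 − 156.592| = 279.744° > 180°, so the shorter arc goes the other way round — across 180°.
Signed shortest Δλ = ((-123.152 − 156.592 + 180) mod 360) − 180 = 80.256°.
Going east by 80.256° from +156.592° passes through 180° before reaching -123.152°.

Yes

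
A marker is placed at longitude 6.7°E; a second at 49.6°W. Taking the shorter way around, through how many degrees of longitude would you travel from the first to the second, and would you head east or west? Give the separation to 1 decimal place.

56.3° west

Raw difference: -49.6 − 6.7 = -56.3°.
Normalise into (−180°, 180°]: -56.3° stays -56.3°.
Negative ⇒ the second point lies to the west; separation 56.3°.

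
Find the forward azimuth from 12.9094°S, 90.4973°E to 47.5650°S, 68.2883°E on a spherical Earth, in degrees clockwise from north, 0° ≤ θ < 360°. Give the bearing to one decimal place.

Δλ = 68.2883 − 90.4973 = -22.2090°.
θ = atan2( sin Δλ · cos φ₂ , cos φ₁ · sin φ₂ − sin φ₁ · cos φ₂ · cos Δλ )
  = atan2(-0.25505, -0.57983) = -156.257° → normalised to [0°, 360°): 203.743°.

203.7°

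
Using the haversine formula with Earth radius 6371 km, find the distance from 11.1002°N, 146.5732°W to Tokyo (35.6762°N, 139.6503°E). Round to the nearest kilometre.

Δλ = 139.6503 − -146.5732 = 286.2235°; wrapped into (−180°, 180°]: -73.7765°.
Δφ = 35.6762 − 11.1002 = 24.5760°.
a = sin²(Δφ/2) + cos φ₁ · cos φ₂ · sin²(Δλ/2) = 0.332506.
c = 2·atan2(√a, √(1−a)) = 1.22920 rad → d = 6371·c ≈ 7831.26 km.

7831 km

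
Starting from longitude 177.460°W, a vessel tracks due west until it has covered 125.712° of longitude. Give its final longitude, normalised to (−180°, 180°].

Start at -177.460°; shift −125.712° → -303.172°.
-303.172° lies outside (−180°, 180°]; add 360° → +56.828°.

56.828°E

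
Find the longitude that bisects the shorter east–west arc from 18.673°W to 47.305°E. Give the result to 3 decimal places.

Signed shortest Δλ from -18.673° to +47.305° is +65.978°.
Midpoint longitude = -18.673° + (+65.978°)/2 = -18.673° + 32.989° = +14.316°.

14.316°E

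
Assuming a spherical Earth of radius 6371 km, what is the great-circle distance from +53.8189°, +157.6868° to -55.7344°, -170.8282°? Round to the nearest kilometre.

12516 km

Δλ = -170.8282 − 157.6868 = -328.5150°; wrapped into (−180°, 180°]: 31.4850°.
Δφ = -55.7344 − 53.8189 = -109.5533°.
a = sin²(Δφ/2) + cos φ₁ · cos φ₂ · sin²(Δλ/2) = 0.691809.
c = 2·atan2(√a, √(1−a)) = 1.96451 rad → d = 6371·c ≈ 12515.87 km.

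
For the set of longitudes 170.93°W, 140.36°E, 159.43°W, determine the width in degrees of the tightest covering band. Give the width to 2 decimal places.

Sort the longitudes: -170.93°, -159.43°, +140.36°.
Eastward gaps between consecutive values (wrapping around): 11.50°, 299.79°, 48.71°.
Largest gap = 299.79° ⇒ minimal covering band is its complement: 360° − 299.79° = 60.21°.
Band runs from +140.36° eastward to -159.43°, crossing the antimeridian.

60.21°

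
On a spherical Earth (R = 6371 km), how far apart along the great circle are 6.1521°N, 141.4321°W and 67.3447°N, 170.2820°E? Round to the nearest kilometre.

7704 km

Δλ = 170.2820 − -141.4321 = 311.7141°; wrapped into (−180°, 180°]: -48.2859°.
Δφ = 67.3447 − 6.1521 = 61.1926°.
a = sin²(Δφ/2) + cos φ₁ · cos φ₂ · sin²(Δλ/2) = 0.323134.
c = 2·atan2(√a, √(1−a)) = 1.20924 rad → d = 6371·c ≈ 7704.06 km.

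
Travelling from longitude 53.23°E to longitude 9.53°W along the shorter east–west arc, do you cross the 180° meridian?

No

Signed shortest Δλ = ((-9.53 − 53.23 + 180) mod 360) − 180 = -62.76°.
Going west by 62.76° from +53.23° reaches -9.53° without touching 180°.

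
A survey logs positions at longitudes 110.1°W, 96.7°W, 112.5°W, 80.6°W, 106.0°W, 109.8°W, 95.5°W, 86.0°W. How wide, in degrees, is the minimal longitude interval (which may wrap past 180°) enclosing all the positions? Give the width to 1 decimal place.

31.9°

Sort the longitudes: -112.5°, -110.1°, -109.8°, -106.0°, -96.7°, -95.5°, -86.0°, -80.6°.
Eastward gaps between consecutive values (wrapping around): 2.4°, 0.3°, 3.8°, 9.3°, 1.2°, 9.5°, 5.4°, 328.1°.
Largest gap = 328.1° ⇒ minimal covering band is its complement: 360° − 328.1° = 31.9°.
Band runs from -112.5° eastward to -80.6°.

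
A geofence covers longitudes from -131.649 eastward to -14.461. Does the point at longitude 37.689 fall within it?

No

Band width going east from -131.649° to -14.461°: ((-14.461 − -131.649) mod 360) = 117.188°.
Offset of +37.689° east of the west edge: ((37.689 − -131.649) mod 360) = 169.338°.
169.338° > 117.188° ⇒ outside.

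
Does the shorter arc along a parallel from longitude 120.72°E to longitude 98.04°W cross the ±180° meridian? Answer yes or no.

Naïve |-98.04 − 120.72| = 218.76° > 180°, so the shorter arc goes the other way round — across 180°.
Signed shortest Δλ = ((-98.04 − 120.72 + 180) mod 360) − 180 = 141.24°.
Going east by 141.24° from +120.72° passes through 180° before reaching -98.04°.

Yes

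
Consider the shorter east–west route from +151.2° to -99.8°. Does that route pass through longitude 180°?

Yes

Naïve |-99.8 − 151.2| = 251.0° > 180°, so the shorter arc goes the other way round — across 180°.
Signed shortest Δλ = ((-99.8 − 151.2 + 180) mod 360) − 180 = 109.0°.
Going east by 109.0° from +151.2° passes through 180° before reaching -99.8°.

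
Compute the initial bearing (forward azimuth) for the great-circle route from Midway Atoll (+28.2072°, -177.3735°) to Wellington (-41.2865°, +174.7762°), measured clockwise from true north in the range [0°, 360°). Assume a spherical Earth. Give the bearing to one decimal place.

186.3°

Δλ = 174.7762 − -177.3735 = 352.1497°; wrapped into (−180°, 180°]: -7.8503°.
θ = atan2( sin Δλ · cos φ₂ , cos φ₁ · sin φ₂ − sin φ₁ · cos φ₂ · cos Δλ )
  = atan2(-0.10263, -0.93331) = -173.725° → normalised to [0°, 360°): 186.275°.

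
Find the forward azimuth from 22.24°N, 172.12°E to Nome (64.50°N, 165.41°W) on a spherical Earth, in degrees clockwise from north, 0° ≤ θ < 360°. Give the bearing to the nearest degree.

Δλ = -165.41 − 172.12 = -337.53°; wrapped into (−180°, 180°]: 22.47°.
θ = atan2( sin Δλ · cos φ₂ , cos φ₁ · sin φ₂ − sin φ₁ · cos φ₂ · cos Δλ )
  = atan2(0.16454, 0.68487) = 13.509° → normalised to [0°, 360°): 13.509°.

14°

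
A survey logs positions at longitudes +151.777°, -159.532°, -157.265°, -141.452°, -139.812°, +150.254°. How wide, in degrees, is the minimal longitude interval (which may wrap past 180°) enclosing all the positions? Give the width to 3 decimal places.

Sort the longitudes: -159.532°, -157.265°, -141.452°, -139.812°, +150.254°, +151.777°.
Eastward gaps between consecutive values (wrapping around): 2.267°, 15.813°, 1.640°, 290.066°, 1.523°, 48.691°.
Largest gap = 290.066° ⇒ minimal covering band is its complement: 360° − 290.066° = 69.934°.
Band runs from +150.254° eastward to -139.812°, crossing the antimeridian.

69.934°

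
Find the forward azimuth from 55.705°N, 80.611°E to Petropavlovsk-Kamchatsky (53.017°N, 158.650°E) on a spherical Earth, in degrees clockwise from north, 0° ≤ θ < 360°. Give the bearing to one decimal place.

Δλ = 158.650 − 80.611 = 78.039°.
θ = atan2( sin Δλ · cos φ₂ , cos φ₁ · sin φ₂ − sin φ₁ · cos φ₂ · cos Δλ )
  = atan2(0.58852, 0.34710) = 59.469° → normalised to [0°, 360°): 59.469°.

59.5°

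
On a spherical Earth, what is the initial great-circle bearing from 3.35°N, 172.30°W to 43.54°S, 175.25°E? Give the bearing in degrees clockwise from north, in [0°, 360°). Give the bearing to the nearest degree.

192°

Δλ = 175.25 − -172.30 = 347.55°; wrapped into (−180°, 180°]: -12.45°.
θ = atan2( sin Δλ · cos φ₂ , cos φ₁ · sin φ₂ − sin φ₁ · cos φ₂ · cos Δλ )
  = atan2(-0.15628, -0.72905) = -167.901° → normalised to [0°, 360°): 192.099°.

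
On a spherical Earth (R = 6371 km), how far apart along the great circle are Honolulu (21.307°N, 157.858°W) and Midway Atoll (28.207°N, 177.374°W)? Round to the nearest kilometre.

Δλ = -177.374 − -157.858 = -19.516°.
Δφ = 28.207 − 21.307 = 6.900°.
a = sin²(Δφ/2) + cos φ₁ · cos φ₂ · sin²(Δλ/2) = 0.027206.
c = 2·atan2(√a, √(1−a)) = 0.33140 rad → d = 6371·c ≈ 2111.33 km.

2111 km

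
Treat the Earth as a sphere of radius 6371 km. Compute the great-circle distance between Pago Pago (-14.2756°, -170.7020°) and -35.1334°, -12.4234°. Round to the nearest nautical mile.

7593 nmi

Δλ = -12.4234 − -170.7020 = 158.2786°.
Δφ = -35.1334 − -14.2756 = -20.8578°.
a = sin²(Δφ/2) + cos φ₁ · cos φ₂ · sin²(Δλ/2) = 0.797189.
c = 2·atan2(√a, √(1−a)) = 2.20729 rad → d = 6371·c ≈ 14062.64 km ≈ 7593.22 nmi.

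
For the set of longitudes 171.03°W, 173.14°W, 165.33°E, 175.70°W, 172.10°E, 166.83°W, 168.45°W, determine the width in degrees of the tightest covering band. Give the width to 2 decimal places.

27.84°

Sort the longitudes: -175.70°, -173.14°, -171.03°, -168.45°, -166.83°, +165.33°, +172.10°.
Eastward gaps between consecutive values (wrapping around): 2.56°, 2.11°, 2.58°, 1.62°, 332.16°, 6.77°, 12.20°.
Largest gap = 332.16° ⇒ minimal covering band is its complement: 360° − 332.16° = 27.84°.
Band runs from +165.33° eastward to -166.83°, crossing the antimeridian.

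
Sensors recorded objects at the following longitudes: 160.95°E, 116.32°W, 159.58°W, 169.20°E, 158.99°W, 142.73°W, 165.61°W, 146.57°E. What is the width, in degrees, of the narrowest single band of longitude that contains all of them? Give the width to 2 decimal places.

97.11°

Sort the longitudes: -165.61°, -159.58°, -158.99°, -142.73°, -116.32°, +146.57°, +160.95°, +169.20°.
Eastward gaps between consecutive values (wrapping around): 6.03°, 0.59°, 16.26°, 26.41°, 262.89°, 14.38°, 8.25°, 25.19°.
Largest gap = 262.89° ⇒ minimal covering band is its complement: 360° − 262.89° = 97.11°.
Band runs from +146.57° eastward to -116.32°, crossing the antimeridian.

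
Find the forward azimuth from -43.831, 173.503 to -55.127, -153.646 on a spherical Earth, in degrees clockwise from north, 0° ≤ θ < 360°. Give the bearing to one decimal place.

129.9°

Δλ = -153.646 − 173.503 = -327.149°; wrapped into (−180°, 180°]: 32.851°.
θ = atan2( sin Δλ · cos φ₂ , cos φ₁ · sin φ₂ − sin φ₁ · cos φ₂ · cos Δλ )
  = atan2(0.31015, -0.25920) = 129.886° → normalised to [0°, 360°): 129.886°.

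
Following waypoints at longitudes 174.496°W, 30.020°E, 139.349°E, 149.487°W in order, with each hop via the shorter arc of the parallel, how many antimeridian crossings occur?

2

Leg 1: -174.496° → +30.020°, shortest Δλ = -155.484° (west) — crosses 180°.
Leg 2: +30.020° → +139.349°, shortest Δλ = 109.329° (east) — does not cross 180°.
Leg 3: +139.349° → -149.487°, shortest Δλ = 71.164° (east) — crosses 180°.
Total crossings: 2.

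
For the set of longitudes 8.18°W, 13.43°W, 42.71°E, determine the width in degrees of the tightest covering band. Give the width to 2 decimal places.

Sort the longitudes: -13.43°, -8.18°, +42.71°.
Eastward gaps between consecutive values (wrapping around): 5.25°, 50.89°, 303.86°.
Largest gap = 303.86° ⇒ minimal covering band is its complement: 360° − 303.86° = 56.14°.
Band runs from -13.43° eastward to +42.71°.

56.14°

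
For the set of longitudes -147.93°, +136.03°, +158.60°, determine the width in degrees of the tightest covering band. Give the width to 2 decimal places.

Sort the longitudes: -147.93°, +136.03°, +158.60°.
Eastward gaps between consecutive values (wrapping around): 283.96°, 22.57°, 53.47°.
Largest gap = 283.96° ⇒ minimal covering band is its complement: 360° − 283.96° = 76.04°.
Band runs from +136.03° eastward to -147.93°, crossing the antimeridian.

76.04°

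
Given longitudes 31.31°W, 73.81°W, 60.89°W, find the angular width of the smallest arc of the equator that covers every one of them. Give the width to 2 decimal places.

Sort the longitudes: -73.81°, -60.89°, -31.31°.
Eastward gaps between consecutive values (wrapping around): 12.92°, 29.58°, 317.50°.
Largest gap = 317.50° ⇒ minimal covering band is its complement: 360° − 317.50° = 42.50°.
Band runs from -73.81° eastward to -31.31°.

42.50°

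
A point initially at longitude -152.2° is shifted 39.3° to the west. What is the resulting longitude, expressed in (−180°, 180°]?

Start at -152.2°; shift −39.3° → -191.5°.
-191.5° lies outside (−180°, 180°]; add 360° → +168.5°.

+168.5°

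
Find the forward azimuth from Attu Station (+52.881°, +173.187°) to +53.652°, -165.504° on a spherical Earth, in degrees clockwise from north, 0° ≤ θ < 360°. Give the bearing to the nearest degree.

78°

Δλ = -165.504 − 173.187 = -338.691°; wrapped into (−180°, 180°]: 21.309°.
θ = atan2( sin Δλ · cos φ₂ , cos φ₁ · sin φ₂ − sin φ₁ · cos φ₂ · cos Δλ )
  = atan2(0.21538, 0.04577) = 78.004° → normalised to [0°, 360°): 78.004°.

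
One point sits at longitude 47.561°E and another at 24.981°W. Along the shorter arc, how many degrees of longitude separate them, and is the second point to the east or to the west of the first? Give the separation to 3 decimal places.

72.542° west

Raw difference: -24.981 − 47.561 = -72.542°.
Normalise into (−180°, 180°]: -72.542° stays -72.542°.
Negative ⇒ the second point lies to the west; separation 72.542°.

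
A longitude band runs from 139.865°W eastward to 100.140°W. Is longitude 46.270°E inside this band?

No

Band width going east from -139.865° to -100.140°: ((-100.140 − -139.865) mod 360) = 39.725°.
Offset of +46.270° east of the west edge: ((46.270 − -139.865) mod 360) = 186.135°.
186.135° > 39.725° ⇒ outside.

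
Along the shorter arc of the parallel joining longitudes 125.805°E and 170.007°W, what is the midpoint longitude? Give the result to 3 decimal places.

157.899°E

Signed shortest Δλ from +125.805° to -170.007° is +64.188°.
Midpoint longitude = +125.805° + (+64.188°)/2 = +125.805° + 32.094° = +157.899°.
(The naïve average (+125.805 + -170.007)/2 = -22.101° is on the wrong side of the globe.)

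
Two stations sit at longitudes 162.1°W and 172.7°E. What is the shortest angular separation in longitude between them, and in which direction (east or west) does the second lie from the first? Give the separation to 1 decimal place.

25.2° west

Raw difference: 172.7 − -162.1 = 334.8°.
Normalise into (−180°, 180°]: 334.8° − 360° = -25.2°.
Negative ⇒ the second point lies to the west; separation 25.2°.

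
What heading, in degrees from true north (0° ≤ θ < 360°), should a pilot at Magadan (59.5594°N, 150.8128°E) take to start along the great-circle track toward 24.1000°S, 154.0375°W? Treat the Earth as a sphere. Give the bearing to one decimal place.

Δλ = -154.0375 − 150.8128 = -304.8503°; wrapped into (−180°, 180°]: 55.1497°.
θ = atan2( sin Δλ · cos φ₂ , cos φ₁ · sin φ₂ − sin φ₁ · cos φ₂ · cos Δλ )
  = atan2(0.74912, -0.65660) = 131.235° → normalised to [0°, 360°): 131.235°.

131.2°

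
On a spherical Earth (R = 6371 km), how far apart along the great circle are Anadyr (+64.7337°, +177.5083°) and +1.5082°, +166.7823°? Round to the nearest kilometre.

Δλ = 166.7823 − 177.5083 = -10.7260°.
Δφ = 1.5082 − 64.7337 = -63.2255°.
a = sin²(Δφ/2) + cos φ₁ · cos φ₂ · sin²(Δλ/2) = 0.278487.
c = 2·atan2(√a, √(1−a)) = 1.11183 rad → d = 6371·c ≈ 7083.44 km.

7083 km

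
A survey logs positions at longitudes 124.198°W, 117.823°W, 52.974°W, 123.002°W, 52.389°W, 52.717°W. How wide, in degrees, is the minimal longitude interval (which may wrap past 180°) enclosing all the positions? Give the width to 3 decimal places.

Sort the longitudes: -124.198°, -123.002°, -117.823°, -52.974°, -52.717°, -52.389°.
Eastward gaps between consecutive values (wrapping around): 1.196°, 5.179°, 64.849°, 0.257°, 0.328°, 288.191°.
Largest gap = 288.191° ⇒ minimal covering band is its complement: 360° − 288.191° = 71.809°.
Band runs from -124.198° eastward to -52.389°.

71.809°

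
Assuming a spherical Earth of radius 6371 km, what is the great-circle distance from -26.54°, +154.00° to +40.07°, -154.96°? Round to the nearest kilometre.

9094 km

Δλ = -154.96 − 154.00 = -308.96°; wrapped into (−180°, 180°]: 51.04°.
Δφ = 40.07 − -26.54 = 66.61°.
a = sin²(Δφ/2) + cos φ₁ · cos φ₂ · sin²(Δλ/2) = 0.428579.
c = 2·atan2(√a, √(1−a)) = 1.42746 rad → d = 6371·c ≈ 9094.37 km.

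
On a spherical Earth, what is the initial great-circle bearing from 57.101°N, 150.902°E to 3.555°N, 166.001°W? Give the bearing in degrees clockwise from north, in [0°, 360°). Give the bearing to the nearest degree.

130°

Δλ = -166.001 − 150.902 = -316.903°; wrapped into (−180°, 180°]: 43.097°.
θ = atan2( sin Δλ · cos φ₂ , cos φ₁ · sin φ₂ − sin φ₁ · cos φ₂ · cos Δλ )
  = atan2(0.68192, -0.57824) = 130.296° → normalised to [0°, 360°): 130.296°.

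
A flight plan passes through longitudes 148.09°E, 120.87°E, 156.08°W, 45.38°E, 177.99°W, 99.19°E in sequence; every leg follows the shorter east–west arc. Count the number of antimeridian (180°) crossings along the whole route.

4

Leg 1: +148.09° → +120.87°, shortest Δλ = -27.22° (west) — does not cross 180°.
Leg 2: +120.87° → -156.08°, shortest Δλ = 83.05° (east) — crosses 180°.
Leg 3: -156.08° → +45.38°, shortest Δλ = -158.54° (west) — crosses 180°.
Leg 4: +45.38° → -177.99°, shortest Δλ = 136.63° (east) — crosses 180°.
Leg 5: -177.99° → +99.19°, shortest Δλ = -82.82° (west) — crosses 180°.
Total crossings: 4.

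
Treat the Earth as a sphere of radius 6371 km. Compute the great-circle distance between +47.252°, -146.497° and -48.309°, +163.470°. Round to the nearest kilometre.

Δλ = 163.470 − -146.497 = 309.967°; wrapped into (−180°, 180°]: -50.033°.
Δφ = -48.309 − 47.252 = -95.561°.
a = sin²(Δφ/2) + cos φ₁ · cos φ₂ · sin²(Δλ/2) = 0.629186.
c = 2·atan2(√a, √(1−a)) = 1.83213 rad → d = 6371·c ≈ 11672.52 km.

11673 km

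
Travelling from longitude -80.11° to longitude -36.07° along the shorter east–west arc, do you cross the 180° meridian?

No

Signed shortest Δλ = ((-36.07 − -80.11 + 180) mod 360) − 180 = 44.04°.
Going east by 44.04° from -80.11° reaches -36.07° without touching 180°.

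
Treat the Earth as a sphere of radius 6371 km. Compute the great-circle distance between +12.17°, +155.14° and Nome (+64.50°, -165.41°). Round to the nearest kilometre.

Δλ = -165.41 − 155.14 = -320.55°; wrapped into (−180°, 180°]: 39.45°.
Δφ = 64.50 − 12.17 = 52.33°.
a = sin²(Δφ/2) + cos φ₁ · cos φ₂ · sin²(Δλ/2) = 0.242381.
c = 2·atan2(√a, √(1−a)) = 1.02951 rad → d = 6371·c ≈ 6559.02 km.

6559 km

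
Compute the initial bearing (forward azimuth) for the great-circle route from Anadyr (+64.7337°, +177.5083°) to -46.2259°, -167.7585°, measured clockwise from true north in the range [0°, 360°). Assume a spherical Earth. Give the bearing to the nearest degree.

169°

Δλ = -167.7585 − 177.5083 = -345.2668°; wrapped into (−180°, 180°]: 14.7332°.
θ = atan2( sin Δλ · cos φ₂ , cos φ₁ · sin φ₂ − sin φ₁ · cos φ₂ · cos Δλ )
  = atan2(0.17594, -0.91326) = 169.095° → normalised to [0°, 360°): 169.095°.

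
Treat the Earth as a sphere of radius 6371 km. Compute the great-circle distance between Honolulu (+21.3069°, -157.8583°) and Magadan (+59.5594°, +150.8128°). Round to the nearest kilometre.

Δλ = 150.8128 − -157.8583 = 308.6711°; wrapped into (−180°, 180°]: -51.3289°.
Δφ = 59.5594 − 21.3069 = 38.2525°.
a = sin²(Δφ/2) + cos φ₁ · cos φ₂ · sin²(Δλ/2) = 0.195893.
c = 2·atan2(√a, √(1−a)) = 0.91699 rad → d = 6371·c ≈ 5842.13 km.

5842 km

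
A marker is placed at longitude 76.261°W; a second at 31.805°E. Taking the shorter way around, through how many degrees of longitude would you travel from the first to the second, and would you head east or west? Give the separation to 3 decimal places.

Raw difference: 31.805 − -76.261 = 108.066°.
Normalise into (−180°, 180°]: 108.066° stays 108.066°.
Positive ⇒ the second point lies to the east; separation 108.066°.

108.066° east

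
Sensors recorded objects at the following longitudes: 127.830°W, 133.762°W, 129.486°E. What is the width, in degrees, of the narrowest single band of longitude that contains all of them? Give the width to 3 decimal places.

Sort the longitudes: -133.762°, -127.830°, +129.486°.
Eastward gaps between consecutive values (wrapping around): 5.932°, 257.316°, 96.752°.
Largest gap = 257.316° ⇒ minimal covering band is its complement: 360° − 257.316° = 102.684°.
Band runs from +129.486° eastward to -127.830°, crossing the antimeridian.

102.684°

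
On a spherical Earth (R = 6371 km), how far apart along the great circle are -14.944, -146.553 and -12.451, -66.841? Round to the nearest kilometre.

Δλ = -66.841 − -146.553 = 79.712°.
Δφ = -12.451 − -14.944 = 2.493°.
a = sin²(Δφ/2) + cos φ₁ · cos φ₂ · sin²(Δλ/2) = 0.387952.
c = 2·atan2(√a, √(1−a)) = 1.34478 rad → d = 6371·c ≈ 8567.60 km.

8568 km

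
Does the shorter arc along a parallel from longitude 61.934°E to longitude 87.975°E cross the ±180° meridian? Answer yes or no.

No

Signed shortest Δλ = ((87.975 − 61.934 + 180) mod 360) − 180 = 26.041°.
Going east by 26.041° from +61.934° reaches +87.975° without touching 180°.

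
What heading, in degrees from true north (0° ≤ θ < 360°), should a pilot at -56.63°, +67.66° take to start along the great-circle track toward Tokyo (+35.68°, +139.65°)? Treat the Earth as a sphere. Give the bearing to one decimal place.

55.5°

Δλ = 139.65 − 67.66 = 71.99°.
θ = atan2( sin Δλ · cos φ₂ , cos φ₁ · sin φ₂ − sin φ₁ · cos φ₂ · cos Δλ )
  = atan2(0.77249, 0.53056) = 55.518° → normalised to [0°, 360°): 55.518°.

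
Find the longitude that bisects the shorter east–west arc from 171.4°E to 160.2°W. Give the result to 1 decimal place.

Signed shortest Δλ from +171.4° to -160.2° is +28.4°.
Midpoint longitude = +171.4° + (+28.4°)/2 = +171.4° + 14.2° = +185.6°.
Normalise into (−180°, 180°]: -174.4°.
(The naïve average (+171.4 + -160.2)/2 = 5.6° is on the wrong side of the globe.)

174.4°W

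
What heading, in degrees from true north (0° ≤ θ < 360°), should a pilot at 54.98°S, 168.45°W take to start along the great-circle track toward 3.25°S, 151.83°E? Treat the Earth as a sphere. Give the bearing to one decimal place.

Δλ = 151.83 − -168.45 = 320.28°; wrapped into (−180°, 180°]: -39.72°.
θ = atan2( sin Δλ · cos φ₂ , cos φ₁ · sin φ₂ − sin φ₁ · cos φ₂ · cos Δλ )
  = atan2(-0.63801, 0.59637) = -46.932° → normalised to [0°, 360°): 313.068°.

313.1°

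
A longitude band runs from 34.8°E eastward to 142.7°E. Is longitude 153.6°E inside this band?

Band width going east from +34.8° to +142.7°: ((142.7 − 34.8) mod 360) = 107.9°.
Offset of +153.6° east of the west edge: ((153.6 − 34.8) mod 360) = 118.8°.
118.8° > 107.9° ⇒ outside.

No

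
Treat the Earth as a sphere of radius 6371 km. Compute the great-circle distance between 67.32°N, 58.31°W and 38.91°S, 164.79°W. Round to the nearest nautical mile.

Δλ = -164.79 − -58.31 = -106.48°.
Δφ = -38.91 − 67.32 = -106.23°.
a = sin²(Δφ/2) + cos φ₁ · cos φ₂ · sin²(Δλ/2) = 0.832322.
c = 2·atan2(√a, √(1−a)) = 2.29781 rad → d = 6371·c ≈ 14639.37 km ≈ 7904.63 nmi.

7905 nmi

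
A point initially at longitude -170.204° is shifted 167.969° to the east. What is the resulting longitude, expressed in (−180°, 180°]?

Start at -170.204°; shift +167.969° → -2.235°.
-2.235° already lies in (−180°, 180°].

-2.235°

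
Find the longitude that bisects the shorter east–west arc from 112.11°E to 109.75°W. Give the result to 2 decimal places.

178.82°W

Signed shortest Δλ from +112.11° to -109.75° is +138.14°.
Midpoint longitude = +112.11° + (+138.14°)/2 = +112.11° + 69.07° = +181.18°.
Normalise into (−180°, 180°]: -178.82°.
(The naïve average (+112.11 + -109.75)/2 = 1.18° is on the wrong side of the globe.)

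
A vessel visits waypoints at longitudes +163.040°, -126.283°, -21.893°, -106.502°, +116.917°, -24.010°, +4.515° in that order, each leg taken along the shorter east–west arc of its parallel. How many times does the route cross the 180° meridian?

Leg 1: +163.040° → -126.283°, shortest Δλ = 70.677° (east) — crosses 180°.
Leg 2: -126.283° → -21.893°, shortest Δλ = 104.39° (east) — does not cross 180°.
Leg 3: -21.893° → -106.502°, shortest Δλ = -84.609° (west) — does not cross 180°.
Leg 4: -106.502° → +116.917°, shortest Δλ = -136.581° (west) — crosses 180°.
Leg 5: +116.917° → -24.010°, shortest Δλ = -140.927° (west) — does not cross 180°.
Leg 6: -24.010° → +4.515°, shortest Δλ = 28.525° (east) — does not cross 180°.
Total crossings: 2.

2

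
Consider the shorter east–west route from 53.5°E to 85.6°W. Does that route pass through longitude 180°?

Signed shortest Δλ = ((-85.6 − 53.5 + 180) mod 360) − 180 = -139.1°.
Going west by 139.1° from +53.5° reaches -85.6° without touching 180°.

No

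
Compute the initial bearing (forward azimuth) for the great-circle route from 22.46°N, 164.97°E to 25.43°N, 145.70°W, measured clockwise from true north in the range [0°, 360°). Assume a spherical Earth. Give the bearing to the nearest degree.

76°

Δλ = -145.70 − 164.97 = -310.67°; wrapped into (−180°, 180°]: 49.33°.
θ = atan2( sin Δλ · cos φ₂ , cos φ₁ · sin φ₂ − sin φ₁ · cos φ₂ · cos Δλ )
  = atan2(0.68499, 0.17198) = 75.906° → normalised to [0°, 360°): 75.906°.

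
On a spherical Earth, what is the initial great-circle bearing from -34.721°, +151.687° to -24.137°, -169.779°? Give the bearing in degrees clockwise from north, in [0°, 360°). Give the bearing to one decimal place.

Δλ = -169.779 − 151.687 = -321.466°; wrapped into (−180°, 180°]: 38.534°.
θ = atan2( sin Δλ · cos φ₂ , cos φ₁ · sin φ₂ − sin φ₁ · cos φ₂ · cos Δλ )
  = atan2(0.56851, 0.07049) = 82.932° → normalised to [0°, 360°): 82.932°.

82.9°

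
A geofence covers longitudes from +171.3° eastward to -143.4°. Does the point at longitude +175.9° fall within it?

Yes

Band width going east from +171.3° to -143.4°: ((-143.4 − 171.3) mod 360) = 45.3°.
Offset of +175.9° east of the west edge: ((175.9 − 171.3) mod 360) = 4.6°.
4.6° ≤ 45.3° ⇒ inside.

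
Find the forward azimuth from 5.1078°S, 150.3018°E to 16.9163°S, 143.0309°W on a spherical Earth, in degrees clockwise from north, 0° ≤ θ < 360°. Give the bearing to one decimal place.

Δλ = -143.0309 − 150.3018 = -293.3327°; wrapped into (−180°, 180°]: 66.6673°.
θ = atan2( sin Δλ · cos φ₂ , cos φ₁ · sin φ₂ − sin φ₁ · cos φ₂ · cos Δλ )
  = atan2(0.87849, -0.25608) = 106.252° → normalised to [0°, 360°): 106.252°.

106.3°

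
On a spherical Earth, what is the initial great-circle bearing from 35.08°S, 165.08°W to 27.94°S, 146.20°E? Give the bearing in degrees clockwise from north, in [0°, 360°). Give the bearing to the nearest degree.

Δλ = 146.20 − -165.08 = 311.28°; wrapped into (−180°, 180°]: -48.72°.
θ = atan2( sin Δλ · cos φ₂ , cos φ₁ · sin φ₂ − sin φ₁ · cos φ₂ · cos Δλ )
  = atan2(-0.66390, -0.04847) = -94.175° → normalised to [0°, 360°): 265.825°.

266°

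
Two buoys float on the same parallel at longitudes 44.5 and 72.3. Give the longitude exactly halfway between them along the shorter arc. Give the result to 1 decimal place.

Signed shortest Δλ from +44.5° to +72.3° is +27.8°.
Midpoint longitude = +44.5° + (+27.8°)/2 = +44.5° + 13.9° = +58.4°.

+58.4°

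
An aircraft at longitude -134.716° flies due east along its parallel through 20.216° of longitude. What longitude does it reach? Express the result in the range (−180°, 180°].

Start at -134.716°; shift +20.216° → -114.500°.
-114.500° already lies in (−180°, 180°].

-114.500°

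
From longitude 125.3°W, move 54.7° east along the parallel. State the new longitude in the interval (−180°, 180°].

Start at -125.3°; shift +54.7° → -70.6°.
-70.6° already lies in (−180°, 180°].

70.6°W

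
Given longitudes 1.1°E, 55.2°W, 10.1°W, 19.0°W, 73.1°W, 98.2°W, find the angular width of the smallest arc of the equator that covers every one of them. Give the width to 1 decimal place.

Sort the longitudes: -98.2°, -73.1°, -55.2°, -19.0°, -10.1°, +1.1°.
Eastward gaps between consecutive values (wrapping around): 25.1°, 17.9°, 36.2°, 8.9°, 11.2°, 260.7°.
Largest gap = 260.7° ⇒ minimal covering band is its complement: 360° − 260.7° = 99.3°.
Band runs from -98.2° eastward to +1.1°.

99.3°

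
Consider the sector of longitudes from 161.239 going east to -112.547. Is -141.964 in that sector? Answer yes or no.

Band width going east from +161.239° to -112.547°: ((-112.547 − 161.239) mod 360) = 86.214°.
Offset of -141.964° east of the west edge: ((-141.964 − 161.239) mod 360) = 56.797°.
56.797° ≤ 86.214° ⇒ inside.

Yes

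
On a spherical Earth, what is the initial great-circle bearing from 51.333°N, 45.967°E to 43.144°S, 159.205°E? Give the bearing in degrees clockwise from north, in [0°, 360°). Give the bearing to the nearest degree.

Δλ = 159.205 − 45.967 = 113.238°.
θ = atan2( sin Δλ · cos φ₂ , cos φ₁ · sin φ₂ − sin φ₁ · cos φ₂ · cos Δλ )
  = atan2(0.67044, -0.20248) = 106.805° → normalised to [0°, 360°): 106.805°.

107°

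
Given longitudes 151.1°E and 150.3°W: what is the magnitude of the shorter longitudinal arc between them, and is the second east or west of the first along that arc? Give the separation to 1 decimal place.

Raw difference: -150.3 − 151.1 = -301.4°.
Normalise into (−180°, 180°]: -301.4° + 360° = 58.6°.
Positive ⇒ the second point lies to the east; separation 58.6°.

58.6° east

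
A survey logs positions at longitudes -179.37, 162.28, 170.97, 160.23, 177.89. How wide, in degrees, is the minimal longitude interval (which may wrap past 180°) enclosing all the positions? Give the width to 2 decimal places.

20.40°

Sort the longitudes: -179.37°, +160.23°, +162.28°, +170.97°, +177.89°.
Eastward gaps between consecutive values (wrapping around): 339.60°, 2.05°, 8.69°, 6.92°, 2.74°.
Largest gap = 339.60° ⇒ minimal covering band is its complement: 360° − 339.60° = 20.40°.
Band runs from +160.23° eastward to -179.37°, crossing the antimeridian.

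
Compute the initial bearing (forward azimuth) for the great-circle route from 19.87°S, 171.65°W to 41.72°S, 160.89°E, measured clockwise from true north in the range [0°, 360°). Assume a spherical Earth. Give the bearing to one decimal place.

Δλ = 160.89 − -171.65 = 332.54°; wrapped into (−180°, 180°]: -27.46°.
θ = atan2( sin Δλ · cos φ₂ , cos φ₁ · sin φ₂ − sin φ₁ · cos φ₂ · cos Δλ )
  = atan2(-0.34419, -0.40076) = -139.343° → normalised to [0°, 360°): 220.657°.

220.7°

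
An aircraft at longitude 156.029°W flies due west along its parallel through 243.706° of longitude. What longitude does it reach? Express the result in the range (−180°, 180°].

39.735°W

Start at -156.029°; shift −243.706° → -399.735°.
-399.735° lies outside (−180°, 180°]; add 360° → -39.735°.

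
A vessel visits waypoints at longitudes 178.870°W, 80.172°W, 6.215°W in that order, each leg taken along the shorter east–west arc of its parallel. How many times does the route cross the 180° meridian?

Leg 1: -178.870° → -80.172°, shortest Δλ = 98.698° (east) — does not cross 180°.
Leg 2: -80.172° → -6.215°, shortest Δλ = 73.957° (east) — does not cross 180°.
Total crossings: 0.

0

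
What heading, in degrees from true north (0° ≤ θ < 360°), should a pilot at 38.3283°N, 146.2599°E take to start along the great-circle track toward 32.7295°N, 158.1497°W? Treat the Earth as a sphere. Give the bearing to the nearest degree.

79°

Δλ = -158.1497 − 146.2599 = -304.4096°; wrapped into (−180°, 180°]: 55.5904°.
θ = atan2( sin Δλ · cos φ₂ , cos φ₁ · sin φ₂ − sin φ₁ · cos φ₂ · cos Δλ )
  = atan2(0.69403, 0.12932) = 79.445° → normalised to [0°, 360°): 79.445°.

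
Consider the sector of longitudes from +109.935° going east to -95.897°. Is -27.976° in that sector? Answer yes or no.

Band width going east from +109.935° to -95.897°: ((-95.897 − 109.935) mod 360) = 154.168°.
Offset of -27.976° east of the west edge: ((-27.976 − 109.935) mod 360) = 222.089°.
222.089° > 154.168° ⇒ outside.

No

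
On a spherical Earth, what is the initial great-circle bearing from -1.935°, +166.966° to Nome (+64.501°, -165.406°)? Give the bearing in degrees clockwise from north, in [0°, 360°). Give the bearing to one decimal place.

12.3°

Δλ = -165.406 − 166.966 = -332.372°; wrapped into (−180°, 180°]: 27.628°.
θ = atan2( sin Δλ · cos φ₂ , cos φ₁ · sin φ₂ − sin φ₁ · cos φ₂ · cos Δλ )
  = atan2(0.19963, 0.91496) = 12.308° → normalised to [0°, 360°): 12.308°.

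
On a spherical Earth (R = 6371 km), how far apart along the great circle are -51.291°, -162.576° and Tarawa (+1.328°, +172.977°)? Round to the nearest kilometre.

Δλ = 172.977 − -162.576 = 335.553°; wrapped into (−180°, 180°]: -24.447°.
Δφ = 1.328 − -51.291 = 52.619°.
a = sin²(Δφ/2) + cos φ₁ · cos φ₂ · sin²(Δλ/2) = 0.224470.
c = 2·atan2(√a, √(1−a)) = 0.98716 rad → d = 6371·c ≈ 6289.21 km.

6289 km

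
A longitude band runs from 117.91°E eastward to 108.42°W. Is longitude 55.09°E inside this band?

Band width going east from +117.91° to -108.42°: ((-108.42 − 117.91) mod 360) = 133.67°.
Offset of +55.09° east of the west edge: ((55.09 − 117.91) mod 360) = 297.18°.
297.18° > 133.67° ⇒ outside.

No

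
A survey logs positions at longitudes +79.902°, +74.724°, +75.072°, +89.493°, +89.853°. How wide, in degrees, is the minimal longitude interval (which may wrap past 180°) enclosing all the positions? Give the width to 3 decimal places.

Sort the longitudes: +74.724°, +75.072°, +79.902°, +89.493°, +89.853°.
Eastward gaps between consecutive values (wrapping around): 0.348°, 4.830°, 9.591°, 0.360°, 344.871°.
Largest gap = 344.871° ⇒ minimal covering band is its complement: 360° − 344.871° = 15.129°.
Band runs from +74.724° eastward to +89.853°.

15.129°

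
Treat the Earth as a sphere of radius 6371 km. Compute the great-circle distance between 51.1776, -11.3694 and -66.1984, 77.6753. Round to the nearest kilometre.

15025 km

Δλ = 77.6753 − -11.3694 = 89.0447°.
Δφ = -66.1984 − 51.1776 = -117.3760°.
a = sin²(Δφ/2) + cos φ₁ · cos φ₂ · sin²(Δλ/2) = 0.854306.
c = 2·atan2(√a, √(1−a)) = 2.35833 rad → d = 6371·c ≈ 15024.89 km.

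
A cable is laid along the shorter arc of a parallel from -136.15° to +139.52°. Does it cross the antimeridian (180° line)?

Yes

Naïve |139.52 − -136.15| = 275.67° > 180°, so the shorter arc goes the other way round — across 180°.
Signed shortest Δλ = ((139.52 − -136.15 + 180) mod 360) − 180 = -84.33°.
Going west by 84.33° from -136.15° passes through 180° before reaching +139.52°.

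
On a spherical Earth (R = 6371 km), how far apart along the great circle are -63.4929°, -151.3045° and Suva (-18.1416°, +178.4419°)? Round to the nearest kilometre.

Δλ = 178.4419 − -151.3045 = 329.7464°; wrapped into (−180°, 180°]: -30.2536°.
Δφ = -18.1416 − -63.4929 = 45.3513°.
a = sin²(Δφ/2) + cos φ₁ · cos φ₂ · sin²(Δλ/2) = 0.177503.
c = 2·atan2(√a, √(1−a)) = 0.86978 rad → d = 6371·c ≈ 5541.37 km.

5541 km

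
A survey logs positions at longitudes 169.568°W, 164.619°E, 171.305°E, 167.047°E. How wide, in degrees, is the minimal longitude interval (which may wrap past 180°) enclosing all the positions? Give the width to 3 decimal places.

25.813°

Sort the longitudes: -169.568°, +164.619°, +167.047°, +171.305°.
Eastward gaps between consecutive values (wrapping around): 334.187°, 2.428°, 4.258°, 19.127°.
Largest gap = 334.187° ⇒ minimal covering band is its complement: 360° − 334.187° = 25.813°.
Band runs from +164.619° eastward to -169.568°, crossing the antimeridian.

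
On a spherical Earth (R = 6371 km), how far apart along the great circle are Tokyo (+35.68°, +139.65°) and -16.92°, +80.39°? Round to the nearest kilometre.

Δλ = 80.39 − 139.65 = -59.26°.
Δφ = -16.92 − 35.68 = -52.60°.
a = sin²(Δφ/2) + cos φ₁ · cos φ₂ · sin²(Δλ/2) = 0.386264.
c = 2·atan2(√a, √(1−a)) = 1.34131 rad → d = 6371·c ≈ 8545.51 km.

8546 km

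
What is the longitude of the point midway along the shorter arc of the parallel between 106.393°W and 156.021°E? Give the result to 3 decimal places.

Signed shortest Δλ from -106.393° to +156.021° is -97.586°.
Midpoint longitude = -106.393° + (-97.586°)/2 = -106.393° − 48.793° = -155.186°.
(The naïve average (-106.393 + +156.021)/2 = 24.814° is on the wrong side of the globe.)

155.186°W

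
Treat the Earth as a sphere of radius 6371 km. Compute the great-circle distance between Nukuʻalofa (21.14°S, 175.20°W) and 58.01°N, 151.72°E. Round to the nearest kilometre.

9317 km

Δλ = 151.72 − -175.20 = 326.92°; wrapped into (−180°, 180°]: -33.08°.
Δφ = 58.01 − -21.14 = 79.15°.
a = sin²(Δφ/2) + cos φ₁ · cos φ₂ · sin²(Δλ/2) = 0.445927.
c = 2·atan2(√a, √(1−a)) = 1.46244 rad → d = 6371·c ≈ 9317.19 km.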